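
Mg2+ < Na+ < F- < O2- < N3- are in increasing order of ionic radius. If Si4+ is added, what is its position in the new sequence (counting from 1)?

1

Each ion has 10 electrons. The ranking follows nuclear charge in reverse — greater Z gives a smaller radius. Si4+ (Z=14), Mg2+ (Z=12), Na+ (Z=11), F- (Z=9), O2- (Z=8), N3- (Z=7).
Merged order: Si4+ < Mg2+ < Na+ < F- < O2- < N3- — Si4+ is number 1.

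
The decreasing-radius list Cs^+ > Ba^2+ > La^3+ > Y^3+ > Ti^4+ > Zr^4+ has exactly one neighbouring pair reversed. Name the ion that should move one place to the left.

Zr^4+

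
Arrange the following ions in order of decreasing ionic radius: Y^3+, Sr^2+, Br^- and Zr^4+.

All of these have 36 electrons (isoelectronic). With the same electron cloud, the ion with the most protons pulls it in tightest. Nuclear charges: Zr^4+ (Z=40), Y^3+ (Z=39), Sr^2+ (Z=38), Br^- (Z=35). Highest Z is smallest.

Br^- > Sr^2+ > Y^3+ > Zr^4+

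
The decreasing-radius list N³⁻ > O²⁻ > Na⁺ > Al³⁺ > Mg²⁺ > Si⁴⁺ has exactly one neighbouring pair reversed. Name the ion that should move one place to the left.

Scanning neighbour by neighbour, only Al³⁺/Mg²⁺ violates a trend: they are isoelectronic (10 e⁻) and Al has more protons than Mg (13 vs 12), making Al³⁺ smaller. That makes Mg²⁺ the one sitting a position late relative to where it belongs.

Mg²⁺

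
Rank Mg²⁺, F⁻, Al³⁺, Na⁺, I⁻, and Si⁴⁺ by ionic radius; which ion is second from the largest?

F⁻

First list Z and electron count for each: Si⁴⁺: 10 e⁻, Z=14, Al³⁺: 10 e⁻, Z=13, Mg²⁺: 10 e⁻, Z=12, Na⁺: 10 e⁻, Z=11, F⁻: 10 e⁻, Z=9, I⁻: 54 e⁻, Z=53. Si⁴⁺ < Al³⁺ (isoelectronic, higher Z=14 is smaller); Al³⁺ < Mg²⁺ (both 10 e⁻, Z=13>12); Mg²⁺ < Na⁺ (isoelectronic, higher Z=12 is smaller); Na⁺ < F⁻ (isoelectronic, higher Z=11 is smaller); F⁻ < I⁻ (same group, period 2 vs 5).
Full ascending order: Si⁴⁺ < Al³⁺ < Mg²⁺ < Na⁺ < F⁻ < I⁻. Counting from the largest, position 2 is F⁻.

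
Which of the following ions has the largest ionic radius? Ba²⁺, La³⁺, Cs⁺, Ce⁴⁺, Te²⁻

Isoelectronic series (54 e⁻ each). Size is set by nuclear charge: more protons means a smaller ion. Ce⁴⁺ (Z=58), La³⁺ (Z=57), Ba²⁺ (Z=56), Cs⁺ (Z=55), Te²⁻ (Z=52).

Te²⁻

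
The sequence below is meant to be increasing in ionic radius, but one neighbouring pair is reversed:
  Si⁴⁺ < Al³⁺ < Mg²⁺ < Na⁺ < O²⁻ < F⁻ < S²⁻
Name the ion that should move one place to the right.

O²⁻

The pair O²⁻, F⁻ is the wrong way round — both have 10 electrons but Z(F)=9 > Z(O)=8, so F⁻ should be the smaller of the two. All other adjacent pairs agree with periodic trends, so O²⁻ is the misplaced ion.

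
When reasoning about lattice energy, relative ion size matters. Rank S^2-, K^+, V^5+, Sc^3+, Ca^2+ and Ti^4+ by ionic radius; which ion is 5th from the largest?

All of these have 18 electrons (isoelectronic). With the same electron cloud, the ion with the most protons pulls it in tightest. Nuclear charges: V^5+ (Z=23), Ti^4+ (Z=22), Sc^3+ (Z=21), Ca^2+ (Z=20), K^+ (Z=19), S^2- (Z=16). Highest Z is smallest.
That gives V^5+ < Ti^4+ < Sc^3+ < Ca^2+ < K^+ < S^2-. From the largest end, number 5 is Ti^4+.

Ti^4+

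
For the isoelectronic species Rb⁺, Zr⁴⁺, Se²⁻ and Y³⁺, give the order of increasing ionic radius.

These species are isoelectronic with 36 electrons. The only difference is the number of protons: Zr⁴⁺ (Z=40), Y³⁺ (Z=39), Rb⁺ (Z=37), Se²⁻ (Z=34). The strongest nuclear pull (Zr⁴⁺) gives the smallest ion.

Zr⁴⁺ < Y³⁺ < Rb⁺ < Se²⁻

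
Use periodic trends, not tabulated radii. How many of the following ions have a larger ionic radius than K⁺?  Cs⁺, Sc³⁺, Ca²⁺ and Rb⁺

Sc³⁺: 18 e⁻, Z=21, Ca²⁺: 18 e⁻, Z=20, K⁺: 18 e⁻, Z=19, Rb⁺: 36 e⁻, Z=37, Cs⁺: 54 e⁻, Z=55. Sc³⁺ < Ca²⁺ (both 18 e⁻, Z=21>20); Ca²⁺ < K⁺ (both 18 e⁻, Z=20>19); K⁺ < Rb⁺ (same group, 1 shell fewer); Rb⁺ < Cs⁺ (same group, 1 shell fewer).
Ordering all of them (including K⁺) by radius gives Sc³⁺ < Ca²⁺ < K⁺ < Rb⁺ < Cs⁺. That's 2.

2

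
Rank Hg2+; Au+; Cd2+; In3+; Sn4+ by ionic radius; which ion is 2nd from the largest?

Hg2+

Work out protons and electrons: Sn4+ (Z=50, 46 e⁻), In3+ (Z=49, 46 e⁻), Cd2+ (Z=48, 46 e⁻), Hg2+ (Z=80, 78 e⁻), Au+ (Z=79, 78 e⁻). Sn4+ < In3+ (both 46 e⁻, Z=50>49); In3+ < Cd2+ (isoelectronic, higher Z=49 is smaller); Cd2+ < Hg2+ (same group, 1 shell fewer); Hg2+ < Au+ (isoelectronic, higher Z=80 is smaller).
Ordering: Sn4+ < In3+ < Cd2+ < Hg2+ < Au+. The 2nd largest is Hg2+.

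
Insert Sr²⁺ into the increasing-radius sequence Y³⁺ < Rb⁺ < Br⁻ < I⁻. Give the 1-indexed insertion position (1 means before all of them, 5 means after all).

First list Z and electron count for each: Y³⁺: 36 e⁻, Z=39, Sr²⁺: 36 e⁻, Z=38, Rb⁺: 36 e⁻, Z=37, Br⁻: 36 e⁻, Z=35, I⁻: 54 e⁻, Z=53. Y³⁺ < Sr²⁺ (isoelectronic, higher Z=39 is smaller); Sr²⁺ < Rb⁺ (both 36 e⁻, Z=38>37); Rb⁺ < Br⁻ (isoelectronic, higher Z=37 is smaller); Br⁻ < I⁻ (same group, 1 shell fewer).
With Sr²⁺ included the full order is Y³⁺ < Sr²⁺ < Rb⁺ < Br⁻ < I⁻, so it takes position 2.

2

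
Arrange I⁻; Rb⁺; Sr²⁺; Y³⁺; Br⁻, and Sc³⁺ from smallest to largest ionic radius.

Tabulating Z and e⁻: Sc³⁺ (Z=21, 18 e⁻), Y³⁺ (Z=39, 36 e⁻), Sr²⁺ (Z=38, 36 e⁻), Rb⁺ (Z=37, 36 e⁻), Br⁻ (Z=35, 36 e⁻), I⁻ (Z=53, 54 e⁻). Sc³⁺ < Y³⁺ (same group, 1 shell fewer); Y³⁺ < Sr²⁺ (both 36 e⁻, Z=39>38); Sr²⁺ < Rb⁺ (isoelectronic, higher Z=38 is smaller); Rb⁺ < Br⁻ (isoelectronic, higher Z=37 is smaller); Br⁻ < I⁻ (same group, 1 shell fewer).

Sc³⁺ < Y³⁺ < Sr²⁺ < Rb⁺ < Br⁻ < I⁻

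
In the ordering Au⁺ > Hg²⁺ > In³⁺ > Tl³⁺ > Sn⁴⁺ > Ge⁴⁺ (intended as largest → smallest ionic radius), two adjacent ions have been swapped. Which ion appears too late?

Tl³⁺

Scanning neighbour by neighbour, only In³⁺/Tl³⁺ violates a trend: same group and charge — period 5 sits above period 6, so In³⁺ is smaller. That makes Tl³⁺ the one sitting a position late relative to where it belongs.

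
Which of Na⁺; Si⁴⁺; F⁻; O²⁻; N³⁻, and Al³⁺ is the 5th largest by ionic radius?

Isoelectronic series (10 e⁻ each). Size is set by nuclear charge: more protons means a smaller ion. Si⁴⁺ (Z=14), Al³⁺ (Z=13), Na⁺ (Z=11), F⁻ (Z=9), O²⁻ (Z=8), N³⁻ (Z=7).
So the order is Si⁴⁺ < Al³⁺ < Na⁺ < F⁻ < O²⁻ < N³⁻; the 5th-largest ion is Al³⁺.

Al³⁺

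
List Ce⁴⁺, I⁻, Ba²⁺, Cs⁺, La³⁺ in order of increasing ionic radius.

These species are isoelectronic with 54 electrons. The only difference is the number of protons: Ce⁴⁺ (Z=58), La³⁺ (Z=57), Ba²⁺ (Z=56), Cs⁺ (Z=55), I⁻ (Z=53). The strongest nuclear pull (Ce⁴⁺) gives the smallest ion.

Ce⁴⁺ < La³⁺ < Ba²⁺ < Cs⁺ < I⁻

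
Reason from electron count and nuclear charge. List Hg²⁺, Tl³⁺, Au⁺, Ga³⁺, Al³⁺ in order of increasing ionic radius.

Al³⁺ (Z=13, 10 e⁻), Ga³⁺ (Z=31, 28 e⁻), Tl³⁺ (Z=81, 78 e⁻), Hg²⁺ (Z=80, 78 e⁻), Au⁺ (Z=79, 78 e⁻). Al³⁺ < Ga³⁺ (same group, 1 shell fewer); Ga³⁺ < Tl³⁺ (same group, period 4 vs 6); Tl³⁺ < Hg²⁺ (isoelectronic, higher Z=81 is smaller); Hg²⁺ < Au⁺ (both 78 e⁻, Z=80>79).

Al³⁺ < Ga³⁺ < Tl³⁺ < Hg²⁺ < Au⁺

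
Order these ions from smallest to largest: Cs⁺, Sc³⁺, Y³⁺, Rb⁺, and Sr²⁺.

Sc³⁺ < Y³⁺ < Sr²⁺ < Rb⁺ < Cs⁺

Electron counts and nuclear charges: Sc³⁺ (Z=21, 18 e⁻), Y³⁺ (Z=39, 36 e⁻), Sr²⁺ (Z=38, 36 e⁻), Rb⁺ (Z=37, 36 e⁻), Cs⁺ (Z=55, 54 e⁻). Sc³⁺ < Y³⁺ (same group, period 4 vs 5); Y³⁺ < Sr²⁺ (isoelectronic, higher Z=39 is smaller); Sr²⁺ < Rb⁺ (both 36 e⁻, Z=38>37); Rb⁺ < Cs⁺ (same group, period 5 vs 6).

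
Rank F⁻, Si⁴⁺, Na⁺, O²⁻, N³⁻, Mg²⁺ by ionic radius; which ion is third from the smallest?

Na⁺

Each ion has 10 electrons. The ranking follows nuclear charge in reverse — greater Z gives a smaller radius. Si⁴⁺ (Z=14), Mg²⁺ (Z=12), Na⁺ (Z=11), F⁻ (Z=9), O²⁻ (Z=8), N³⁻ (Z=7).
That gives Si⁴⁺ < Mg²⁺ < Na⁺ < F⁻ < O²⁻ < N³⁻. From the smallest end, number 3 is Na⁺.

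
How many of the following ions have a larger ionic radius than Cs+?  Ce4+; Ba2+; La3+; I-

Isoelectronic series (54 e⁻ each). Size is set by nuclear charge: more protons means a smaller ion. Ce4+ (Z=58), La3+ (Z=57), Ba2+ (Z=56), Cs+ (Z=55), I- (Z=53).
Placing each against Cs+: smaller — Ce4+, La3+, Ba2+; larger — I-. That's 1.

1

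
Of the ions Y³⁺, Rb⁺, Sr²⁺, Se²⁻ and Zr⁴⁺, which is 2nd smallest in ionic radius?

Y³⁺

Each ion has 36 electrons. The ranking follows nuclear charge in reverse — greater Z gives a smaller radius. Zr⁴⁺ (Z=40), Y³⁺ (Z=39), Sr²⁺ (Z=38), Rb⁺ (Z=37), Se²⁻ (Z=34).
That gives Zr⁴⁺ < Y³⁺ < Sr²⁺ < Rb⁺ < Se²⁻. From the smallest end, number 2 is Y³⁺.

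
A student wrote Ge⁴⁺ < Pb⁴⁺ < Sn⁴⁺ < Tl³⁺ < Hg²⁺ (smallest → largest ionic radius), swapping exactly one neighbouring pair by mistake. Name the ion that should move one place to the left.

Sn⁴⁺

Scanning neighbour by neighbour, only Pb⁴⁺/Sn⁴⁺ violates a trend: both in group 14 with the same charge; Sn⁴⁺ (period 5) has the smaller radius. That makes Sn⁴⁺ the one sitting a position late relative to where it belongs.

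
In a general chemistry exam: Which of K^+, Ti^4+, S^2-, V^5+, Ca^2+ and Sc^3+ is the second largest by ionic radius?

K^+

All of these have 18 electrons (isoelectronic). With the same electron cloud, the ion with the most protons pulls it in tightest. Nuclear charges: V^5+ (Z=23), Ti^4+ (Z=22), Sc^3+ (Z=21), Ca^2+ (Z=20), K^+ (Z=19), S^2- (Z=16). Highest Z is smallest.
Ordering: V^5+ < Ti^4+ < Sc^3+ < Ca^2+ < K^+ < S^2-. The second largest is K^+.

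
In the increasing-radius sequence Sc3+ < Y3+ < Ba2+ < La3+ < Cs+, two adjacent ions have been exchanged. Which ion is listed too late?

The pair Ba2+, La3+ is the wrong way round — both have 54 electrons but Z(La)=57 > Z(Ba)=56, so La3+ should be the smaller of the two. All other adjacent pairs agree with periodic trends, so La3+ is the misplaced ion.

La3+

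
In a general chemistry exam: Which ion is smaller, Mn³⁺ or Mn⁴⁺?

For a single element, ionic radius drops as positive charge rises — Mn⁴⁺ < Mn³⁺.

Mn⁴⁺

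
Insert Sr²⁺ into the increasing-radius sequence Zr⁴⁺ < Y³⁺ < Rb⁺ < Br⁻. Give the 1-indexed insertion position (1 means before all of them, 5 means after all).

Each ion has 36 electrons. The ranking follows nuclear charge in reverse — greater Z gives a smaller radius. Zr⁴⁺ (Z=40), Y³⁺ (Z=39), Sr²⁺ (Z=38), Rb⁺ (Z=37), Br⁻ (Z=35).
With Sr²⁺ included the full order is Zr⁴⁺ < Y³⁺ < Sr²⁺ < Rb⁺ < Br⁻, so it takes position 3.

3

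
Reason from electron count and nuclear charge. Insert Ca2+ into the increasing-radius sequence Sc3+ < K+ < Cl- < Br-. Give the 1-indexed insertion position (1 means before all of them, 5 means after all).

2

Tabulating Z and e⁻: Sc3+ (Z=21, 18 e⁻), Ca2+ (Z=20, 18 e⁻), K+ (Z=19, 18 e⁻), Cl- (Z=17, 18 e⁻), Br- (Z=35, 36 e⁻). Sc3+ < Ca2+ (both 18 e⁻, Z=21>20); Ca2+ < K+ (isoelectronic, higher Z=20 is smaller); K+ < Cl- (isoelectronic, higher Z=19 is smaller); Cl- < Br- (same group, period 3 vs 4).
Merged order: Sc3+ < Ca2+ < K+ < Cl- < Br- — Ca2+ is number 2.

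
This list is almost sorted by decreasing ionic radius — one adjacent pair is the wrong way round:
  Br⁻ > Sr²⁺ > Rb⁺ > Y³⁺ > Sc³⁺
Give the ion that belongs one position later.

Check each adjacent pair. Sr²⁺ and Rb⁺ are reversed: they are isoelectronic (36 e⁻) and Sr has more protons than Rb (38 vs 37), making Sr²⁺ smaller. No other neighbouring pair contradicts the periodic trends, so Sr²⁺ is the ion listed too early.

Sr²⁺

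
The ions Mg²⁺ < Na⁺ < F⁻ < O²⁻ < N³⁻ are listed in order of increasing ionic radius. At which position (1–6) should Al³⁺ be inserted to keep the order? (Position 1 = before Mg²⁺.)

1

These species are isoelectronic with 10 electrons. The only difference is the number of protons: Al³⁺ (Z=13), Mg²⁺ (Z=12), Na⁺ (Z=11), F⁻ (Z=9), O²⁻ (Z=8), N³⁻ (Z=7). The strongest nuclear pull (Al³⁺) gives the smallest ion.
Merged order: Al³⁺ < Mg²⁺ < Na⁺ < F⁻ < O²⁻ < N³⁻ — Al³⁺ is number 1.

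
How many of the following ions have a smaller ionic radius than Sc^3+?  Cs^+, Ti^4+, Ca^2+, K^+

Ti^4+: 18 e⁻, Z=22, Sc^3+: 18 e⁻, Z=21, Ca^2+: 18 e⁻, Z=20, K^+: 18 e⁻, Z=19, Cs^+: 54 e⁻, Z=55. Ti^4+ < Sc^3+ (both 18 e⁻, Z=22>21); Sc^3+ < Ca^2+ (isoelectronic, higher Z=21 is smaller); Ca^2+ < K^+ (both 18 e⁻, Z=20>19); K^+ < Cs^+ (same group, period 4 vs 6).
Ordering all of them (including Sc^3+) by radius gives Ti^4+ < Sc^3+ < Ca^2+ < K^+ < Cs^+. So 1 is smaller.

1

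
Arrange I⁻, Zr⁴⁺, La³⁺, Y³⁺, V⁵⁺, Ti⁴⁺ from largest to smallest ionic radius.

I⁻ > La³⁺ > Y³⁺ > Zr⁴⁺ > Ti⁴⁺ > V⁵⁺

Tabulating Z and e⁻: V⁵⁺ has 18 e⁻ (Z=23), Ti⁴⁺ has 18 e⁻ (Z=22), Zr⁴⁺ has 36 e⁻ (Z=40), Y³⁺ has 36 e⁻ (Z=39), La³⁺ has 54 e⁻ (Z=57), I⁻ has 54 e⁻ (Z=53). V⁵⁺ < Ti⁴⁺ (isoelectronic, higher Z=23 is smaller); Ti⁴⁺ < Zr⁴⁺ (same group, 1 shell fewer); Zr⁴⁺ < Y³⁺ (isoelectronic, higher Z=40 is smaller); Y³⁺ < La³⁺ (same group, 1 shell fewer); La³⁺ < I⁻ (both 54 e⁻, Z=57>53).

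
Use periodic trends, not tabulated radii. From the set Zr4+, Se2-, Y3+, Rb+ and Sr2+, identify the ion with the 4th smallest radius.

Rb+

Each ion has 36 electrons. The ranking follows nuclear charge in reverse — greater Z gives a smaller radius. Zr4+ (Z=40), Y3+ (Z=39), Sr2+ (Z=38), Rb+ (Z=37), Se2- (Z=34).
Ordering: Zr4+ < Y3+ < Sr2+ < Rb+ < Se2-. The 4th smallest is Rb+.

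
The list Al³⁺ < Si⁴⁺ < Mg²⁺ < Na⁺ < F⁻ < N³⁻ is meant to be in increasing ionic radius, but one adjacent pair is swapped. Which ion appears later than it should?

Si⁴⁺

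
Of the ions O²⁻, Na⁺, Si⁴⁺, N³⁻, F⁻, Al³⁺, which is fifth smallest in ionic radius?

Each ion has 10 electrons. The ranking follows nuclear charge in reverse — greater Z gives a smaller radius. Si⁴⁺ (Z=14), Al³⁺ (Z=13), Na⁺ (Z=11), F⁻ (Z=9), O²⁻ (Z=8), N³⁻ (Z=7).
Ordering: Si⁴⁺ < Al³⁺ < Na⁺ < F⁻ < O²⁻ < N³⁻. The fifth smallest is O²⁻.

O²⁻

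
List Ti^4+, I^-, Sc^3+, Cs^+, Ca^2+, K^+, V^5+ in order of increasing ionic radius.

Work out protons and electrons: V^5+ has 18 e⁻ (Z=23), Ti^4+ has 18 e⁻ (Z=22), Sc^3+ has 18 e⁻ (Z=21), Ca^2+ has 18 e⁻ (Z=20), K^+ has 18 e⁻ (Z=19), Cs^+ has 54 e⁻ (Z=55), I^- has 54 e⁻ (Z=53). V^5+ < Ti^4+ (isoelectronic, higher Z=23 is smaller); Ti^4+ < Sc^3+ (isoelectronic, higher Z=22 is smaller); Sc^3+ < Ca^2+ (both 18 e⁻, Z=21>20); Ca^2+ < K^+ (both 18 e⁻, Z=20>19); K^+ < Cs^+ (same group, 2 shells fewer); Cs^+ < I^- (both 54 e⁻, Z=55>53).

V^5+ < Ti^4+ < Sc^3+ < Ca^2+ < K^+ < Cs^+ < I^-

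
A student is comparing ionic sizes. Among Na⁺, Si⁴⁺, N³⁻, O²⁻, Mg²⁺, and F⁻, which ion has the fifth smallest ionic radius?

O²⁻

These species are isoelectronic with 10 electrons. The only difference is the number of protons: Si⁴⁺ (Z=14), Mg²⁺ (Z=12), Na⁺ (Z=11), F⁻ (Z=9), O²⁻ (Z=8), N³⁻ (Z=7). The strongest nuclear pull (Si⁴⁺) gives the smallest ion.
That gives Si⁴⁺ < Mg²⁺ < Na⁺ < F⁻ < O²⁻ < N³⁻. From the smallest end, number 5 is O²⁻.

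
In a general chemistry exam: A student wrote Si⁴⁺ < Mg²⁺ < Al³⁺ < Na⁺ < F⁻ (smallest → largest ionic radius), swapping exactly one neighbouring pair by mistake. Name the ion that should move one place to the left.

Al³⁺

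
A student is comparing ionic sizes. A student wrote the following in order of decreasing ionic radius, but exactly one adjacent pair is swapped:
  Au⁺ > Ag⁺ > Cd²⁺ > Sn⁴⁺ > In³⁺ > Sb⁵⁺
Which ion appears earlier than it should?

The pair Sn⁴⁺, In³⁺ is the wrong way round — they are isoelectronic (46 e⁻) and Sn has more protons than In (50 vs 49), making Sn⁴⁺ smaller. All other adjacent pairs agree with periodic trends, so Sn⁴⁺ is the misplaced ion.

Sn⁴⁺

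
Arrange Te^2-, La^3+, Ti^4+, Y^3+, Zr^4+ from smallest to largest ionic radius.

Electron counts and nuclear charges: Ti^4+: 18 e⁻, Z=22, Zr^4+: 36 e⁻, Z=40, Y^3+: 36 e⁻, Z=39, La^3+: 54 e⁻, Z=57, Te^2-: 54 e⁻, Z=52. Ti^4+ < Zr^4+ (same group, period 4 vs 5); Zr^4+ < Y^3+ (both 36 e⁻, Z=40>39); Y^3+ < La^3+ (same group, period 5 vs 6); La^3+ < Te^2- (both 54 e⁻, Z=57>52).

Ti^4+ < Zr^4+ < Y^3+ < La^3+ < Te^2-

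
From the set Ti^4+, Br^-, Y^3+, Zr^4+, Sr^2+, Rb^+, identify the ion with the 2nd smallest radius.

Zr^4+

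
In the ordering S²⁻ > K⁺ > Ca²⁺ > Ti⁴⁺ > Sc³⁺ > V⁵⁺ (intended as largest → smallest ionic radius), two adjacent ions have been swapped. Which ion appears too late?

Sc³⁺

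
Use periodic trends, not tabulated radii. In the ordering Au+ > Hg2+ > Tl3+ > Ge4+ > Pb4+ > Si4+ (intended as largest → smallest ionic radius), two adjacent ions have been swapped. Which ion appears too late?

Pb4+

Scanning neighbour by neighbour, only Ge4+/Pb4+ violates a trend: both in group 14 with the same charge; Ge4+ (period 4) has the smaller radius. That makes Pb4+ the one sitting a position late relative to where it belongs.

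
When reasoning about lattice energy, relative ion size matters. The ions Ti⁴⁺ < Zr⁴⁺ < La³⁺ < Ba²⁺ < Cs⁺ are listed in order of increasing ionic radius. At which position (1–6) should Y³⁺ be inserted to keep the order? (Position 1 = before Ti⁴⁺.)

3

Tabulating Z and e⁻: Ti⁴⁺: 18 e⁻, Z=22, Zr⁴⁺: 36 e⁻, Z=40, Y³⁺: 36 e⁻, Z=39, La³⁺: 54 e⁻, Z=57, Ba²⁺: 54 e⁻, Z=56, Cs⁺: 54 e⁻, Z=55. Ti⁴⁺ < Zr⁴⁺ (same group, period 4 vs 5); Zr⁴⁺ < Y³⁺ (both 36 e⁻, Z=40>39); Y³⁺ < La³⁺ (same group, period 5 vs 6); La³⁺ < Ba²⁺ (isoelectronic, higher Z=57 is smaller); Ba²⁺ < Cs⁺ (isoelectronic, higher Z=56 is smaller).
The complete sequence is Ti⁴⁺ < Zr⁴⁺ < Y³⁺ < La³⁺ < Ba²⁺ < Cs⁺. Y³⁺ sits at position 3.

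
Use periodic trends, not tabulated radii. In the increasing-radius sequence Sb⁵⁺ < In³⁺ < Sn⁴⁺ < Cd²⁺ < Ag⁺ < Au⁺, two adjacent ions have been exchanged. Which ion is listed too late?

Scanning neighbour by neighbour, only In³⁺/Sn⁴⁺ violates a trend: Sn⁴⁺ and In³⁺ share 46 electrons; the higher nuclear charge on Sn (Z=50) contracts it more, so Sn⁴⁺ < In³⁺. That makes Sn⁴⁺ the one sitting a position late relative to where it belongs.

Sn⁴⁺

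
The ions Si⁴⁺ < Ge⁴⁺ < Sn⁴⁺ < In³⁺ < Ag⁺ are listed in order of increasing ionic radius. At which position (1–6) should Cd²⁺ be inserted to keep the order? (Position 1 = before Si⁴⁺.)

5

Electron counts and nuclear charges: Si⁴⁺: 10 e⁻, Z=14, Ge⁴⁺: 28 e⁻, Z=32, Sn⁴⁺: 46 e⁻, Z=50, In³⁺: 46 e⁻, Z=49, Cd²⁺: 46 e⁻, Z=48, Ag⁺: 46 e⁻, Z=47. Si⁴⁺ < Ge⁴⁺ (same group, 1 shell fewer); Ge⁴⁺ < Sn⁴⁺ (same group, 1 shell fewer); Sn⁴⁺ < In³⁺ (both 46 e⁻, Z=50>49); In³⁺ < Cd²⁺ (isoelectronic, higher Z=49 is smaller); Cd²⁺ < Ag⁺ (isoelectronic, higher Z=48 is smaller).
Merged order: Si⁴⁺ < Ge⁴⁺ < Sn⁴⁺ < In³⁺ < Cd²⁺ < Ag⁺ — Cd²⁺ is number 5.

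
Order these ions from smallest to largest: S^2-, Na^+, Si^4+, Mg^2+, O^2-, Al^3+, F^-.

Electron counts and nuclear charges: Si^4+ (Z=14, 10 e⁻), Al^3+ (Z=13, 10 e⁻), Mg^2+ (Z=12, 10 e⁻), Na^+ (Z=11, 10 e⁻), F^- (Z=9, 10 e⁻), O^2- (Z=8, 10 e⁻), S^2- (Z=16, 18 e⁻). Si^4+ < Al^3+ (isoelectronic, higher Z=14 is smaller); Al^3+ < Mg^2+ (both 10 e⁻, Z=13>12); Mg^2+ < Na^+ (both 10 e⁻, Z=12>11); Na^+ < F^- (isoelectronic, higher Z=11 is smaller); F^- < O^2- (both 10 e⁻, Z=9>8); O^2- < S^2- (same group, period 2 vs 3).

Si^4+ < Al^3+ < Mg^2+ < Na^+ < F^- < O^2- < S^2-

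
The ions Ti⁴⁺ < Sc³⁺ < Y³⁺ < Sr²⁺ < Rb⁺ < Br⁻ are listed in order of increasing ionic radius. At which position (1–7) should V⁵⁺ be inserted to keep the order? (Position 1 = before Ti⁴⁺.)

1

Work out protons and electrons: V⁵⁺: 18 e⁻, Z=23, Ti⁴⁺: 18 e⁻, Z=22, Sc³⁺: 18 e⁻, Z=21, Y³⁺: 36 e⁻, Z=39, Sr²⁺: 36 e⁻, Z=38, Rb⁺: 36 e⁻, Z=37, Br⁻: 36 e⁻, Z=35. V⁵⁺ < Ti⁴⁺ (both 18 e⁻, Z=23>22); Ti⁴⁺ < Sc³⁺ (both 18 e⁻, Z=22>21); Sc³⁺ < Y³⁺ (same group, 1 shell fewer); Y³⁺ < Sr²⁺ (isoelectronic, higher Z=39 is smaller); Sr²⁺ < Rb⁺ (isoelectronic, higher Z=38 is smaller); Rb⁺ < Br⁻ (both 36 e⁻, Z=37>35).
Putting V⁵⁺ in gives V⁵⁺ < Ti⁴⁺ < Sc³⁺ < Y³⁺ < Sr²⁺ < Rb⁺ < Br⁻; it lands at slot 1.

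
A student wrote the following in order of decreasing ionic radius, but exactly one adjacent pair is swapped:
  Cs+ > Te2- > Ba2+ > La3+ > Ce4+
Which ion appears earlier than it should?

Check each adjacent pair. Cs+ and Te2- are reversed: both have 54 electrons but Z(Cs)=55 > Z(Te)=52, so Cs+ should be the smaller of the two. No other neighbouring pair contradicts the periodic trends, so Cs+ is the ion listed too early.

Cs+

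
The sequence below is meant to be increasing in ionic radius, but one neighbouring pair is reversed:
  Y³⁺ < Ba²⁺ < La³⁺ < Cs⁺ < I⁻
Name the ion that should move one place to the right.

Check each adjacent pair. Ba²⁺ and La³⁺ are reversed: both have 54 electrons but Z(La)=57 > Z(Ba)=56, so La³⁺ should be the smaller of the two. No other neighbouring pair contradicts the periodic trends, so Ba²⁺ is the ion listed too early.

Ba²⁺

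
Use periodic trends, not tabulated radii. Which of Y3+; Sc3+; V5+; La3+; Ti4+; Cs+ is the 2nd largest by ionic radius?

Work out protons and electrons: V5+: 18 e⁻, Z=23, Ti4+: 18 e⁻, Z=22, Sc3+: 18 e⁻, Z=21, Y3+: 36 e⁻, Z=39, La3+: 54 e⁻, Z=57, Cs+: 54 e⁻, Z=55. V5+ < Ti4+ (isoelectronic, higher Z=23 is smaller); Ti4+ < Sc3+ (both 18 e⁻, Z=22>21); Sc3+ < Y3+ (same group, 1 shell fewer); Y3+ < La3+ (same group, 1 shell fewer); La3+ < Cs+ (both 54 e⁻, Z=57>55).
Ordering: V5+ < Ti4+ < Sc3+ < Y3+ < La3+ < Cs+. The 2nd largest is La3+.

La3+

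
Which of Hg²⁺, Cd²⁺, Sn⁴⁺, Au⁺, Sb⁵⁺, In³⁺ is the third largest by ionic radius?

Cd²⁺

Electron counts and nuclear charges: Sb⁵⁺ has 46 e⁻ (Z=51), Sn⁴⁺ has 46 e⁻ (Z=50), In³⁺ has 46 e⁻ (Z=49), Cd²⁺ has 46 e⁻ (Z=48), Hg²⁺ has 78 e⁻ (Z=80), Au⁺ has 78 e⁻ (Z=79). Sb⁵⁺ < Sn⁴⁺ (isoelectronic, higher Z=51 is smaller); Sn⁴⁺ < In³⁺ (both 46 e⁻, Z=50>49); In³⁺ < Cd²⁺ (isoelectronic, higher Z=49 is smaller); Cd²⁺ < Hg²⁺ (same group, period 5 vs 6); Hg²⁺ < Au⁺ (both 78 e⁻, Z=80>79).
So the order is Sb⁵⁺ < Sn⁴⁺ < In³⁺ < Cd²⁺ < Hg²⁺ < Au⁺; the 3rd-largest ion is Cd²⁺.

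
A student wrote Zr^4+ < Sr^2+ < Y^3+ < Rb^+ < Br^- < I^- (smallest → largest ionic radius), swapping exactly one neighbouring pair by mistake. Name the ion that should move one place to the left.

Scanning neighbour by neighbour, only Sr^2+/Y^3+ violates a trend: they are isoelectronic (36 e⁻) and Y has more protons than Sr (39 vs 38), making Y^3+ smaller. That makes Y^3+ the one sitting a position late relative to where it belongs.

Y^3+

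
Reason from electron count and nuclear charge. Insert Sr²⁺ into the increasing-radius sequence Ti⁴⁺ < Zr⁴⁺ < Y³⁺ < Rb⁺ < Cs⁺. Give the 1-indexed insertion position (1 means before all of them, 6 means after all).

4

Electron counts and nuclear charges: Ti⁴⁺ has 18 e⁻ (Z=22), Zr⁴⁺ has 36 e⁻ (Z=40), Y³⁺ has 36 e⁻ (Z=39), Sr²⁺ has 36 e⁻ (Z=38), Rb⁺ has 36 e⁻ (Z=37), Cs⁺ has 54 e⁻ (Z=55). Ti⁴⁺ < Zr⁴⁺ (same group, period 4 vs 5); Zr⁴⁺ < Y³⁺ (isoelectronic, higher Z=40 is smaller); Y³⁺ < Sr²⁺ (both 36 e⁻, Z=39>38); Sr²⁺ < Rb⁺ (isoelectronic, higher Z=38 is smaller); Rb⁺ < Cs⁺ (same group, 1 shell fewer).
With Sr²⁺ included the full order is Ti⁴⁺ < Zr⁴⁺ < Y³⁺ < Sr²⁺ < Rb⁺ < Cs⁺, so it takes position 4.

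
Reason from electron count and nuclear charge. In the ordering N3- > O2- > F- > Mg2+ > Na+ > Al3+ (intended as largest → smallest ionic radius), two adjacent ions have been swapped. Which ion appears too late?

Na+

Compare adjacent ions: they are isoelectronic (10 e⁻) and Mg has more protons than Na (12 vs 11), making Mg2+ smaller — yet in this decreasing list Mg2+ sits before Na+. Nothing else is reversed, so Na+ should move one place to the left.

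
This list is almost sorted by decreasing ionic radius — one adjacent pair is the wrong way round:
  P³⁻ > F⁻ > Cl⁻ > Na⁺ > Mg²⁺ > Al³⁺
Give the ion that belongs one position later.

F⁻

The pair F⁻, Cl⁻ is the wrong way round — both in group 17 with the same charge; F⁻ (period 2) has the smaller radius. All other adjacent pairs agree with periodic trends, so F⁻ is the misplaced ion.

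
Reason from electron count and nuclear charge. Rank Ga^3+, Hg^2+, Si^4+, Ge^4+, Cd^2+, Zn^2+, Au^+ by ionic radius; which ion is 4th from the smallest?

Zn^2+

Work out protons and electrons: Si^4+: 10 e⁻, Z=14, Ge^4+: 28 e⁻, Z=32, Ga^3+: 28 e⁻, Z=31, Zn^2+: 28 e⁻, Z=30, Cd^2+: 46 e⁻, Z=48, Hg^2+: 78 e⁻, Z=80, Au^+: 78 e⁻, Z=79. Si^4+ < Ge^4+ (same group, 1 shell fewer); Ge^4+ < Ga^3+ (isoelectronic, higher Z=32 is smaller); Ga^3+ < Zn^2+ (isoelectronic, higher Z=31 is smaller); Zn^2+ < Cd^2+ (same group, period 4 vs 5); Cd^2+ < Hg^2+ (same group, period 5 vs 6); Hg^2+ < Au^+ (isoelectronic, higher Z=80 is smaller).
That gives Si^4+ < Ge^4+ < Ga^3+ < Zn^2+ < Cd^2+ < Hg^2+ < Au^+. From the smallest end, number 4 is Zn^2+.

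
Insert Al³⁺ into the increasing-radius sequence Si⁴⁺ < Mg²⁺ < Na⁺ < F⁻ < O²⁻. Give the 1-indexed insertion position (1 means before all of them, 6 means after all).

2

These species are isoelectronic with 10 electrons. The only difference is the number of protons: Si⁴⁺ (Z=14), Al³⁺ (Z=13), Mg²⁺ (Z=12), Na⁺ (Z=11), F⁻ (Z=9), O²⁻ (Z=8). The strongest nuclear pull (Si⁴⁺) gives the smallest ion.
The complete sequence is Si⁴⁺ < Al³⁺ < Mg²⁺ < Na⁺ < F⁻ < O²⁻. Al³⁺ sits at position 2.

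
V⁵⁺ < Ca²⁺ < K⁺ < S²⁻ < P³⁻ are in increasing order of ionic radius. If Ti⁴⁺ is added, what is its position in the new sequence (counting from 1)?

2

Each ion has 18 electrons. The ranking follows nuclear charge in reverse — greater Z gives a smaller radius. V⁵⁺ (Z=23), Ti⁴⁺ (Z=22), Ca²⁺ (Z=20), K⁺ (Z=19), S²⁻ (Z=16), P³⁻ (Z=15).
The complete sequence is V⁵⁺ < Ti⁴⁺ < Ca²⁺ < K⁺ < S²⁻ < P³⁻. Ti⁴⁺ sits at position 2.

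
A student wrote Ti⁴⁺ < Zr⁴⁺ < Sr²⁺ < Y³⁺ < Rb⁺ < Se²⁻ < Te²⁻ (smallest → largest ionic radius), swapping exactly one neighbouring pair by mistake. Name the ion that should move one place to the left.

Y³⁺

Scanning neighbour by neighbour, only Sr²⁺/Y³⁺ violates a trend: Y³⁺ and Sr²⁺ share 36 electrons; the higher nuclear charge on Y (Z=39) contracts it more, so Y³⁺ < Sr²⁺. That makes Y³⁺ the one sitting a position late relative to where it belongs.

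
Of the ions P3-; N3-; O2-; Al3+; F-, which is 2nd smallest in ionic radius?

Work out protons and electrons: Al3+ (Z=13, 10 e⁻), F- (Z=9, 10 e⁻), O2- (Z=8, 10 e⁻), N3- (Z=7, 10 e⁻), P3- (Z=15, 18 e⁻). Al3+ < F- (both 10 e⁻, Z=13>9); F- < O2- (isoelectronic, higher Z=9 is smaller); O2- < N3- (isoelectronic, higher Z=8 is smaller); N3- < P3- (same group, 1 shell fewer).
That gives Al3+ < F- < O2- < N3- < P3-. From the smallest end, number 2 is F-.

F-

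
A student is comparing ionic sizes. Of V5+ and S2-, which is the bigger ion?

S2-

All of these have 18 electrons (isoelectronic). With the same electron cloud, the ion with the most protons pulls it in tightest. Nuclear charges: V5+ (Z=23), S2- (Z=16). Highest Z is smallest.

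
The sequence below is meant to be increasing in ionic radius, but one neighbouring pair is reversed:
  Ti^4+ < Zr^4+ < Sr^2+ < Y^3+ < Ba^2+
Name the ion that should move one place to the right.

The pair Sr^2+, Y^3+ is the wrong way round — both have 36 electrons but Z(Y)=39 > Z(Sr)=38, so Y^3+ should be the smaller of the two. All other adjacent pairs agree with periodic trends, so Sr^2+ is the misplaced ion.

Sr^2+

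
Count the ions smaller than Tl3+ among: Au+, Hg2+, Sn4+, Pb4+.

First list Z and electron count for each: Sn4+: 46 e⁻, Z=50, Pb4+: 78 e⁻, Z=82, Tl3+: 78 e⁻, Z=81, Hg2+: 78 e⁻, Z=80, Au+: 78 e⁻, Z=79. Sn4+ < Pb4+ (same group, period 5 vs 6); Pb4+ < Tl3+ (both 78 e⁻, Z=82>81); Tl3+ < Hg2+ (isoelectronic, higher Z=81 is smaller); Hg2+ < Au+ (isoelectronic, higher Z=80 is smaller).
Relative to Tl3+, the ions that are smaller are Sn4+, Pb4+. Count: 2.

2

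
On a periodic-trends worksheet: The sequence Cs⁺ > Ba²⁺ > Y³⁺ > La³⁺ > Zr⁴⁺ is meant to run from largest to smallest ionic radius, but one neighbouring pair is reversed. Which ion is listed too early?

Y³⁺

Check each adjacent pair. Y³⁺ and La³⁺ are reversed: both in group 3 with the same charge; Y³⁺ (period 5) has the smaller radius. No other neighbouring pair contradicts the periodic trends, so Y³⁺ is the ion listed too early.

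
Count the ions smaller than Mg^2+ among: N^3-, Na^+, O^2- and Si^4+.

1

Each ion has 10 electrons. The ranking follows nuclear charge in reverse — greater Z gives a smaller radius. Si^4+ (Z=14), Mg^2+ (Z=12), Na^+ (Z=11), O^2- (Z=8), N^3- (Z=7).
Overall: Si^4+ < Mg^2+ < Na^+ < O^2- < N^3-. Mg^2+ has 1 below it and 3 above. So 1 is smaller.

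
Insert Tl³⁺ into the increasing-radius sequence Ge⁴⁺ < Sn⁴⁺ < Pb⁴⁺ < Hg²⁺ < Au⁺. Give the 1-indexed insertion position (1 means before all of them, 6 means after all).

4

Tabulating Z and e⁻: Ge⁴⁺ (Z=32, 28 e⁻), Sn⁴⁺ (Z=50, 46 e⁻), Pb⁴⁺ (Z=82, 78 e⁻), Tl³⁺ (Z=81, 78 e⁻), Hg²⁺ (Z=80, 78 e⁻), Au⁺ (Z=79, 78 e⁻). Ge⁴⁺ < Sn⁴⁺ (same group, period 4 vs 5); Sn⁴⁺ < Pb⁴⁺ (same group, period 5 vs 6); Pb⁴⁺ < Tl³⁺ (isoelectronic, higher Z=82 is smaller); Tl³⁺ < Hg²⁺ (isoelectronic, higher Z=81 is smaller); Hg²⁺ < Au⁺ (isoelectronic, higher Z=80 is smaller).
With Tl³⁺ included the full order is Ge⁴⁺ < Sn⁴⁺ < Pb⁴⁺ < Tl³⁺ < Hg²⁺ < Au⁺, so it takes position 4.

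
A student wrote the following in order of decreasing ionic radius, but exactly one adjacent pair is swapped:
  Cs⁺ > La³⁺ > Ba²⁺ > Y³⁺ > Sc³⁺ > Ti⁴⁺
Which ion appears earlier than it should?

La³⁺

Compare adjacent ions: they are isoelectronic (54 e⁻) and La has more protons than Ba (57 vs 56), making La³⁺ smaller — yet in this decreasing list La³⁺ sits before Ba²⁺. Nothing else is reversed, so La³⁺ should move one place to the right.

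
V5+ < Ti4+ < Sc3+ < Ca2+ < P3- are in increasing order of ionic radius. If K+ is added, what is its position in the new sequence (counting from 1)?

Each ion has 18 electrons. The ranking follows nuclear charge in reverse — greater Z gives a smaller radius. V5+ (Z=23), Ti4+ (Z=22), Sc3+ (Z=21), Ca2+ (Z=20), K+ (Z=19), P3- (Z=15).
Putting K+ in gives V5+ < Ti4+ < Sc3+ < Ca2+ < K+ < P3-; it lands at slot 5.

5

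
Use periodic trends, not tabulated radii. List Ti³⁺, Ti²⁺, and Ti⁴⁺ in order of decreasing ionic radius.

Ti²⁺ > Ti³⁺ > Ti⁴⁺

For a single element, ionic radius drops as positive charge rises — Ti⁴⁺ < Ti²⁺.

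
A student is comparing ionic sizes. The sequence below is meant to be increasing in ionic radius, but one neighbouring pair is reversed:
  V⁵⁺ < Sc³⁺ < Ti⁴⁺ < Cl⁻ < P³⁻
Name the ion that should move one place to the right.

Sc³⁺

The pair Sc³⁺, Ti⁴⁺ is the wrong way round — they are isoelectronic (18 e⁻) and Ti has more protons than Sc (22 vs 21), making Ti⁴⁺ smaller. All other adjacent pairs agree with periodic trends, so Sc³⁺ is the misplaced ion.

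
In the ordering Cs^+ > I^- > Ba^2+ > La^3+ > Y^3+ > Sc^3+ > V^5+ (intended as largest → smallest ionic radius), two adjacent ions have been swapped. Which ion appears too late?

I^-

Check each adjacent pair. Cs^+ and I^- are reversed: both have 54 electrons but Z(Cs)=55 > Z(I)=53, so Cs^+ should be the smaller of the two. No other neighbouring pair contradicts the periodic trends, so I^- is the ion listed too late.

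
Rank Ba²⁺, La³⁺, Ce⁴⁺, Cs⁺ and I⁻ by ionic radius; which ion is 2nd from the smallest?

All of these have 54 electrons (isoelectronic). With the same electron cloud, the ion with the most protons pulls it in tightest. Nuclear charges: Ce⁴⁺ (Z=58), La³⁺ (Z=57), Ba²⁺ (Z=56), Cs⁺ (Z=55), I⁻ (Z=53). Highest Z is smallest.
Ordering: Ce⁴⁺ < La³⁺ < Ba²⁺ < Cs⁺ < I⁻. The 2nd smallest is La³⁺.

La³⁺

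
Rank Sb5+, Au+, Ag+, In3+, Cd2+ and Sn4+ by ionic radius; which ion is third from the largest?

Electron counts and nuclear charges: Sb5+ has 46 e⁻ (Z=51), Sn4+ has 46 e⁻ (Z=50), In3+ has 46 e⁻ (Z=49), Cd2+ has 46 e⁻ (Z=48), Ag+ has 46 e⁻ (Z=47), Au+ has 78 e⁻ (Z=79). Sb5+ < Sn4+ (both 46 e⁻, Z=51>50); Sn4+ < In3+ (both 46 e⁻, Z=50>49); In3+ < Cd2+ (isoelectronic, higher Z=49 is smaller); Cd2+ < Ag+ (both 46 e⁻, Z=48>47); Ag+ < Au+ (same group, period 5 vs 6).
Ordering: Sb5+ < Sn4+ < In3+ < Cd2+ < Ag+ < Au+. The third largest is Cd2+.

Cd2+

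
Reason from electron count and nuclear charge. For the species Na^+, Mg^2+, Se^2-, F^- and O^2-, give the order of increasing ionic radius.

Mg^2+ < Na^+ < F^- < O^2- < Se^2-

Mg^2+: 10 e⁻, Z=12, Na^+: 10 e⁻, Z=11, F^-: 10 e⁻, Z=9, O^2-: 10 e⁻, Z=8, Se^2-: 36 e⁻, Z=34. Mg^2+ < Na^+ (both 10 e⁻, Z=12>11); Na^+ < F^- (both 10 e⁻, Z=11>9); F^- < O^2- (isoelectronic, higher Z=9 is smaller); O^2- < Se^2- (same group, 2 shells fewer).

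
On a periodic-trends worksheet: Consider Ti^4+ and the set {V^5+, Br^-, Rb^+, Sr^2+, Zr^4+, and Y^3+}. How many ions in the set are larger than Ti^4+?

5

First list Z and electron count for each: V^5+ (Z=23, 18 e⁻), Ti^4+ (Z=22, 18 e⁻), Zr^4+ (Z=40, 36 e⁻), Y^3+ (Z=39, 36 e⁻), Sr^2+ (Z=38, 36 e⁻), Rb^+ (Z=37, 36 e⁻), Br^- (Z=35, 36 e⁻). V^5+ < Ti^4+ (both 18 e⁻, Z=23>22); Ti^4+ < Zr^4+ (same group, period 4 vs 5); Zr^4+ < Y^3+ (isoelectronic, higher Z=40 is smaller); Y^3+ < Sr^2+ (isoelectronic, higher Z=39 is smaller); Sr^2+ < Rb^+ (both 36 e⁻, Z=38>37); Rb^+ < Br^- (both 36 e⁻, Z=37>35).
Overall: V^5+ < Ti^4+ < Zr^4+ < Y^3+ < Sr^2+ < Rb^+ < Br^-. Ti^4+ has 1 below it and 5 above. That's 5.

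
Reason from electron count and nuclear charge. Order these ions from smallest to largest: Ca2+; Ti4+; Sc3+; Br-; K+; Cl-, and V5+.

V5+ < Ti4+ < Sc3+ < Ca2+ < K+ < Cl- < Br-

First list Z and electron count for each: V5+: 18 e⁻, Z=23, Ti4+: 18 e⁻, Z=22, Sc3+: 18 e⁻, Z=21, Ca2+: 18 e⁻, Z=20, K+: 18 e⁻, Z=19, Cl-: 18 e⁻, Z=17, Br-: 36 e⁻, Z=35. V5+ < Ti4+ (both 18 e⁻, Z=23>22); Ti4+ < Sc3+ (both 18 e⁻, Z=22>21); Sc3+ < Ca2+ (isoelectronic, higher Z=21 is smaller); Ca2+ < K+ (both 18 e⁻, Z=20>19); K+ < Cl- (both 18 e⁻, Z=19>17); Cl- < Br- (same group, 1 shell fewer).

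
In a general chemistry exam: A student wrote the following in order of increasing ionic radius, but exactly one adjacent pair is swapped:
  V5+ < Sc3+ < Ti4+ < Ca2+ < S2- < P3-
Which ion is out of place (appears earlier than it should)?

Sc3+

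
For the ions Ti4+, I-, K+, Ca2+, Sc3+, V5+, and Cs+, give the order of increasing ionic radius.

V5+ < Ti4+ < Sc3+ < Ca2+ < K+ < Cs+ < I-

Tabulating Z and e⁻: V5+: 18 e⁻, Z=23, Ti4+: 18 e⁻, Z=22, Sc3+: 18 e⁻, Z=21, Ca2+: 18 e⁻, Z=20, K+: 18 e⁻, Z=19, Cs+: 54 e⁻, Z=55, I-: 54 e⁻, Z=53. V5+ < Ti4+ (isoelectronic, higher Z=23 is smaller); Ti4+ < Sc3+ (both 18 e⁻, Z=22>21); Sc3+ < Ca2+ (isoelectronic, higher Z=21 is smaller); Ca2+ < K+ (both 18 e⁻, Z=20>19); K+ < Cs+ (same group, 2 shells fewer); Cs+ < I- (isoelectronic, higher Z=55 is smaller).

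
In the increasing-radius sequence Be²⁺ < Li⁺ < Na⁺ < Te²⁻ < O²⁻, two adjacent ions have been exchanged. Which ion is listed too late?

O²⁻

The pair Te²⁻, O²⁻ is the wrong way round — same group and charge — period 2 sits above period 5, so O²⁻ is smaller. All other adjacent pairs agree with periodic trends, so O²⁻ is the misplaced ion.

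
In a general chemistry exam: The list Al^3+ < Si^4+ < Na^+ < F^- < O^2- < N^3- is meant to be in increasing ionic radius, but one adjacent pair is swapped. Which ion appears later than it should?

Si^4+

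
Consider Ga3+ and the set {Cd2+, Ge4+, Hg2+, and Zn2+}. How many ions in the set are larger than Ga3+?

3

Tabulating Z and e⁻: Ge4+ has 28 e⁻ (Z=32), Ga3+ has 28 e⁻ (Z=31), Zn2+ has 28 e⁻ (Z=30), Cd2+ has 46 e⁻ (Z=48), Hg2+ has 78 e⁻ (Z=80). Ge4+ < Ga3+ (both 28 e⁻, Z=32>31); Ga3+ < Zn2+ (both 28 e⁻, Z=31>30); Zn2+ < Cd2+ (same group, 1 shell fewer); Cd2+ < Hg2+ (same group, period 5 vs 6).
Ordering all of them (including Ga3+) by radius gives Ge4+ < Ga3+ < Zn2+ < Cd2+ < Hg2+. Count: 3.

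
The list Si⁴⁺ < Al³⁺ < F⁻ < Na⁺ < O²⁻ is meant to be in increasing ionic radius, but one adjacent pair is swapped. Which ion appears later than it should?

Scanning neighbour by neighbour, only F⁻/Na⁺ violates a trend: Na⁺ and F⁻ share 10 electrons; the higher nuclear charge on Na (Z=11) contracts it more, so Na⁺ < F⁻. That makes Na⁺ the one sitting a position late relative to where it belongs.

Na⁺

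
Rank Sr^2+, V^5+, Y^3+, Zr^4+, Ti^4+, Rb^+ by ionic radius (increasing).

Work out protons and electrons: V^5+ has 18 e⁻ (Z=23), Ti^4+ has 18 e⁻ (Z=22), Zr^4+ has 36 e⁻ (Z=40), Y^3+ has 36 e⁻ (Z=39), Sr^2+ has 36 e⁻ (Z=38), Rb^+ has 36 e⁻ (Z=37). V^5+ < Ti^4+ (isoelectronic, higher Z=23 is smaller); Ti^4+ < Zr^4+ (same group, 1 shell fewer); Zr^4+ < Y^3+ (both 36 e⁻, Z=40>39); Y^3+ < Sr^2+ (isoelectronic, higher Z=39 is smaller); Sr^2+ < Rb^+ (both 36 e⁻, Z=38>37).

V^5+ < Ti^4+ < Zr^4+ < Y^3+ < Sr^2+ < Rb^+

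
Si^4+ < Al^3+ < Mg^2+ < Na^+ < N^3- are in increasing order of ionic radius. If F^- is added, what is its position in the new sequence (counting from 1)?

All of these have 10 electrons (isoelectronic). With the same electron cloud, the ion with the most protons pulls it in tightest. Nuclear charges: Si^4+ (Z=14), Al^3+ (Z=13), Mg^2+ (Z=12), Na^+ (Z=11), F^- (Z=9), N^3- (Z=7). Highest Z is smallest.
Putting F^- in gives Si^4+ < Al^3+ < Mg^2+ < Na^+ < F^- < N^3-; it lands at slot 5.

5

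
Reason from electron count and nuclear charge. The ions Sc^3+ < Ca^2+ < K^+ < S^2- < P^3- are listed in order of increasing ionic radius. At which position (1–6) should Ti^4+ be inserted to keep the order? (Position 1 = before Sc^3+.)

1

All of these have 18 electrons (isoelectronic). With the same electron cloud, the ion with the most protons pulls it in tightest. Nuclear charges: Ti^4+ (Z=22), Sc^3+ (Z=21), Ca^2+ (Z=20), K^+ (Z=19), S^2- (Z=16), P^3- (Z=15). Highest Z is smallest.
With Ti^4+ included the full order is Ti^4+ < Sc^3+ < Ca^2+ < K^+ < S^2- < P^3-, so it takes position 1.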